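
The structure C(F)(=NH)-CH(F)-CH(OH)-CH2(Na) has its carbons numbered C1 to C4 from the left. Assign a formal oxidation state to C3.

Count +1 for every bond to an atom more electronegative than carbon and −1 for every bond to one less electronegative; C–C bonds are 0.
C3 has one bond to C (0), one bond to C (0), one bond to H (-1), one bond to O (+1).
Oxidation state = 0 + 0 − 1 + 1 = 0.

0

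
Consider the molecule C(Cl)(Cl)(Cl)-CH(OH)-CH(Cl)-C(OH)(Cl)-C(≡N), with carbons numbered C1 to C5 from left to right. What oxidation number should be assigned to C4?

Count +1 for every bond to an atom more electronegative than carbon and −1 for every bond to one less electronegative; C–C bonds are 0.
C4 has one bond to C (0), one bond to C (0), one bond to O (+1), one bond to Cl (+1).
Oxidation state = 0 + 0 + 1 + 1 = +2.

+2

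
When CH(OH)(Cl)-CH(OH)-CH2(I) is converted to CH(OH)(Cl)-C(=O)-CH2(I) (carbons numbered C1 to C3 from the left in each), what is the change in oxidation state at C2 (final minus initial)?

+2

Before: C2 has 2 bonds to C, 1 bond to H, 1 bond to O → oxidation state 0.
After: C2 has 2 bonds to C, 2 bonds to O → oxidation state +2.
Δ = +2 − (0) = +2, so this is an oxidation at C2.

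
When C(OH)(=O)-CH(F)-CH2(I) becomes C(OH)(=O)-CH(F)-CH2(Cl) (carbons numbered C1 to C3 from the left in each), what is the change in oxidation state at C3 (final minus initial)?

Before: C3 has 1 bond to C, 2 bonds to H, 1 bond to I → oxidation state -1.
After: C3 has 1 bond to C, 2 bonds to H, 1 bond to Cl → oxidation state -1.
Δ = -1 − (-1) = 0, so no net redox change at C3.

0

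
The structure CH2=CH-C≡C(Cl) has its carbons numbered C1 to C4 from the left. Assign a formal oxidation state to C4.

Each bond to a more electronegative atom (O, N, halogen) counts +1, each bond to a less electronegative atom (H, metal, B, Si) counts −1, and each C–C bond counts 0.
C4 has a triple bond to C (3×0 = 0), one bond to Cl (+1).
Oxidation state = 0 + 1 = +1.

+1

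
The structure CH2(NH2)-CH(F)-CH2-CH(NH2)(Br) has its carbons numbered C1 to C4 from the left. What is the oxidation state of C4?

Each bond to a more electronegative atom (O, N, halogen) counts +1, each bond to a less electronegative atom (H, metal, B, Si) counts −1, and each C–C bond counts 0.
C4 has one bond to C (0), one bond to H (-1), one bond to N (+1), one bond to Br (+1).
Oxidation state = 0 − 1 + 1 + 1 = +1.

+1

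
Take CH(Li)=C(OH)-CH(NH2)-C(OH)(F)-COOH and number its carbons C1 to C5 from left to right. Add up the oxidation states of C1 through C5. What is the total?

+4

Assign +1 per bond to O/N/halogen, −1 per bond to H or an electropositive element, and 0 per bond to carbon. Tallying each carbon:
C1: 2C, 1H, 1Li → 0 − 1 − 1 = -2
C2: 3C, 1O → 0 + 1 = +1
C3: 2C, 1H, 1N → 0 − 1 + 1 = 0
C4: 2C, 1O, 1F → 0 + 1 + 1 = +2
C5: 1C, 3O → 0 + 3 = +3
Sum = -2 + 1 + 0 + 2 + 3 = +4.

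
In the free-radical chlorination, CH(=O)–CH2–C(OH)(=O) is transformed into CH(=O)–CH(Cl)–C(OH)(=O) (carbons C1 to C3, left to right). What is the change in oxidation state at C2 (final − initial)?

+2

Before: C2 has 2 bonds to C, 2 bonds to H → oxidation state -2.
After: C2 has 2 bonds to C, 1 bond to H, 1 bond to Cl → oxidation state 0.
Δ = 0 − (-2) = +2, so this is an oxidation at C2.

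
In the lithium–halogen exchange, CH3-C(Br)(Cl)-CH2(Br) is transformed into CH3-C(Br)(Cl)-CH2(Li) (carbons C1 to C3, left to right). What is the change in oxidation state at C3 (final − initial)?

Before: C3 has 1 bond to C, 2 bonds to H, 1 bond to Br → oxidation state -1.
After: C3 has 1 bond to C, 2 bonds to H, 1 bond to Li → oxidation state -3.
Δ = -3 − (-1) = -2, so this is a reduction at C3.

-2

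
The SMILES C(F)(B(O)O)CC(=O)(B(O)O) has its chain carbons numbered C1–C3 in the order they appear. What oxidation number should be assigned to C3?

+1

C3 has one bond to C (0), a double bond to O (2×+1 = +2), one bond to B (-1).
Oxidation state = 0 + 2 − 1 = +1.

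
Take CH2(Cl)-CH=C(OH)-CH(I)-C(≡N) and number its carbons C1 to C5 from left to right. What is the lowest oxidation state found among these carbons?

-1

Tallying each carbon's bonds:
C1: 1C, 2H, 1Cl → 0 − 2 + 1 = -1
C2: 3C, 1H → 0 − 1 = -1
C3: 3C, 1O → 0 + 1 = +1
C4: 2C, 1H, 1I → 0 − 1 + 1 = 0
C5: 1C, 3N → 0 + 3 = +3
The lowest value is -1.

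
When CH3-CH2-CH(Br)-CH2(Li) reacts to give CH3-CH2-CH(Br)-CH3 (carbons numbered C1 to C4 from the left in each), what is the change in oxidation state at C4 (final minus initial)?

0

Before: C4 has 1 bond to C, 2 bonds to H, 1 bond to Li → oxidation state -3.
After: C4 has 1 bond to C, 3 bonds to H → oxidation state -3.
Δ = -3 − (-3) = 0, so no net redox change at C4.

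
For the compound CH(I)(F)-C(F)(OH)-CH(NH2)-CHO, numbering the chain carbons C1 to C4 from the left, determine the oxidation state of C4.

Assign +1 per bond to O/N/halogen, −1 per bond to H or an electropositive element, and 0 per bond to carbon.
C4 has one bond to C (0), a double bond to O (2×+1 = +2), one bond to H (-1).
Oxidation state = 0 + 2 − 1 = +1.

+1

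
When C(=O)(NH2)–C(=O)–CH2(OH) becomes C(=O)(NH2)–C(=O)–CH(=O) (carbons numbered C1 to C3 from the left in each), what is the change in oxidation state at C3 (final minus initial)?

Before: C3 has 1 bond to C, 2 bonds to H, 1 bond to O → oxidation state -1.
After: C3 has 1 bond to C, 1 bond to H, 2 bonds to O → oxidation state +1.
Δ = +1 − (-1) = +2, so this is an oxidation at C3.

+2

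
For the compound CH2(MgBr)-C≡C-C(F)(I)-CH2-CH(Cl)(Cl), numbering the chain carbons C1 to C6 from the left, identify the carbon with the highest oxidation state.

Tallying each carbon's bonds:
C1: 1C, 2H, 1Mg → 0 − 2 − 1 = -3
C2: 4C → 0 = 0
C3: 4C → 0 = 0
C4: 2C, 1F, 1I → 0 + 1 + 1 = +2
C5: 2C, 2H → 0 − 2 = -2
C6: 1C, 1H, 2Cl → 0 − 1 + 2 = +1
The most oxidised carbon is C4 at +2.

C4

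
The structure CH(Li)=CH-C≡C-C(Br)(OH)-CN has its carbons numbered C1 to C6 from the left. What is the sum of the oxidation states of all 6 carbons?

+2

Tallying each carbon's bonds:
C1: 2C, 1H, 1Li → 0 − 1 − 1 = -2
C2: 3C, 1H → 0 − 1 = -1
C3: 4C → 0 = 0
C4: 4C → 0 = 0
C5: 2C, 1O, 1Br → 0 + 1 + 1 = +2
C6: 1C, 3N → 0 + 3 = +3
Sum = -2 − 1 + 0 + 0 + 2 + 3 = +2.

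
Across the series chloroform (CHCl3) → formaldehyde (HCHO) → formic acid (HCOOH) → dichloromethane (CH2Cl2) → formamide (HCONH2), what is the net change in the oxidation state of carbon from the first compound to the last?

0

Carbon oxidation states along the series — chloroform: +2, formaldehyde: 0, formic acid: +2, dichloromethane: 0, formamide: +2.
Net change = +2 − (+2) = 0.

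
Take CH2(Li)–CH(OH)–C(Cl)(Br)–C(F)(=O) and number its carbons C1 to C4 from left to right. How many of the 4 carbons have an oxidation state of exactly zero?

Tallying each carbon's bonds:
C1: 1C, 2H, 1Li → 0 − 2 − 1 = -3
C2: 2C, 1H, 1O → 0 − 1 + 1 = 0
C3: 2C, 1Cl, 1Br → 0 + 1 + 1 = +2
C4: 1C, 2O, 1F → 0 + 2 + 1 = +3
1 carbon (C2) meets the condition.

1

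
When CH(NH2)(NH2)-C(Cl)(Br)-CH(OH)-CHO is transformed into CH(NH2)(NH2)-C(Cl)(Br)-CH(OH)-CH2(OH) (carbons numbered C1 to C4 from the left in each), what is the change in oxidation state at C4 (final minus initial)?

-2

Before: C4 has 1 bond to C, 1 bond to H, 2 bonds to O → oxidation state +1.
After: C4 has 1 bond to C, 2 bonds to H, 1 bond to O → oxidation state -1.
Δ = -1 − (+1) = -2, so this is a reduction at C4.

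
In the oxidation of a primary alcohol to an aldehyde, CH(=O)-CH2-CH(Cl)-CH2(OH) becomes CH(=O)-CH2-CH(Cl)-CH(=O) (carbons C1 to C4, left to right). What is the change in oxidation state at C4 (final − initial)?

Before: C4 has 1 bond to C, 2 bonds to H, 1 bond to O → oxidation state -1.
After: C4 has 1 bond to C, 1 bond to H, 2 bonds to O → oxidation state +1.
Δ = +1 − (-1) = +2, so this is an oxidation at C4.

+2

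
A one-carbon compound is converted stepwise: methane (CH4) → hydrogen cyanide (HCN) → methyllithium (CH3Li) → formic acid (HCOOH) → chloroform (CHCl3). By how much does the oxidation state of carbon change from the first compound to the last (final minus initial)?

Carbon oxidation states along the series — methane: -4, hydrogen cyanide: +2, methyllithium: -4, formic acid: +2, chloroform: +2.
Net change = +2 − (-4) = +6.

+6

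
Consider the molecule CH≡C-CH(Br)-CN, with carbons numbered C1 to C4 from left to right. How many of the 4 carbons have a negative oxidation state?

1

Tallying each carbon's bonds:
C1: 3C, 1H → 0 − 1 = -1
C2: 4C → 0 = 0
C3: 2C, 1H, 1Br → 0 − 1 + 1 = 0
C4: 1C, 3N → 0 + 3 = +3
1 carbon (C1) meets the condition.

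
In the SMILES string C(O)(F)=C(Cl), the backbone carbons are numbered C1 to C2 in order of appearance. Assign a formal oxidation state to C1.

Assign +1 per bond to O/N/halogen, −1 per bond to H or an electropositive element, and 0 per bond to carbon.
C1 has a double bond to C (2×0 = 0), one bond to O (+1), one bond to F (+1).
Oxidation state = 0 + 1 + 1 = +2.

+2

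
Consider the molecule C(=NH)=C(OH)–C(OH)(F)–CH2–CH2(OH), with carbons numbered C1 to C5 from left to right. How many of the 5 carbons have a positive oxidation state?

Tallying each carbon's bonds:
C1: 2C, 2N → 0 + 2 = +2
C2: 3C, 1O → 0 + 1 = +1
C3: 2C, 1O, 1F → 0 + 1 + 1 = +2
C4: 2C, 2H → 0 − 2 = -2
C5: 1C, 2H, 1O → 0 − 2 + 1 = -1
3 carbons (C1, C2, C3) meet the condition.

3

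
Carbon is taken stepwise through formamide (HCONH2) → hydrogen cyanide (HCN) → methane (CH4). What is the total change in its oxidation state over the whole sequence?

Carbon oxidation states along the series — formamide: +2, hydrogen cyanide: +2, methane: -4.
Net change = -4 − (+2) = -6.

-6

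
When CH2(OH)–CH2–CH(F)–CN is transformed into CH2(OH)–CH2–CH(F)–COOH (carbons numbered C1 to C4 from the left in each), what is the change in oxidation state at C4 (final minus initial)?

0

Before: C4 has 1 bond to C, 3 bonds to N → oxidation state +3.
After: C4 has 1 bond to C, 3 bonds to O → oxidation state +3.
Δ = +3 − (+3) = 0, so no net redox change at C4.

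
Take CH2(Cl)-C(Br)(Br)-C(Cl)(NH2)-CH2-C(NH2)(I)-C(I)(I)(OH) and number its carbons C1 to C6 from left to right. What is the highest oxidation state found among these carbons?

+3

Assign +1 per bond to O/N/halogen, −1 per bond to H or an electropositive element, and 0 per bond to carbon. Tallying each carbon:
C1: 1C, 2H, 1Cl → 0 − 2 + 1 = -1
C2: 2C, 2Br → 0 + 2 = +2
C3: 2C, 1N, 1Cl → 0 + 1 + 1 = +2
C4: 2C, 2H → 0 − 2 = -2
C5: 2C, 1N, 1I → 0 + 1 + 1 = +2
C6: 1C, 1O, 2I → 0 + 1 + 2 = +3
The highest value is +3.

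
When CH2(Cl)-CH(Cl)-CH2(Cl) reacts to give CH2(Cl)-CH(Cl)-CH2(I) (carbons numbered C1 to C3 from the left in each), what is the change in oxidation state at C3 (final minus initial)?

0

Before: C3 has 1 bond to C, 2 bonds to H, 1 bond to Cl → oxidation state -1.
After: C3 has 1 bond to C, 2 bonds to H, 1 bond to I → oxidation state -1.
Δ = -1 − (-1) = 0, so no net redox change at C3.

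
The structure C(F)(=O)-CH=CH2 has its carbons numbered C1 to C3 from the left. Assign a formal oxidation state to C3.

-2

Each bond to a more electronegative atom (O, N, halogen) counts +1, each bond to a less electronegative atom (H, metal, B, Si) counts −1, and each C–C bond counts 0.
C3 has a double bond to C (2×0 = 0), one bond to H (-1), one bond to H (-1).
Oxidation state = 0 − 1 − 1 = -2.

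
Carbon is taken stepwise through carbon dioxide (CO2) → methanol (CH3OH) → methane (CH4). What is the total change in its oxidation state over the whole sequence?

-8

Carbon oxidation states along the series — carbon dioxide: +4, methanol: -2, methane: -4.
Net change = -4 − (+4) = -8.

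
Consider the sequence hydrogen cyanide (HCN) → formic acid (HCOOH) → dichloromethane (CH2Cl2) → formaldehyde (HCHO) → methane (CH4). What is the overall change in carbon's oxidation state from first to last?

Carbon oxidation states along the series — hydrogen cyanide: +2, formic acid: +2, dichloromethane: 0, formaldehyde: 0, methane: -4.
Net change = -4 − (+2) = -6.

-6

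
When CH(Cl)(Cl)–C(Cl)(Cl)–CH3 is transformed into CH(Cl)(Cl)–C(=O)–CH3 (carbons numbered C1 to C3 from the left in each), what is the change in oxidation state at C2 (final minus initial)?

Before: C2 has 2 bonds to C, 2 bonds to Cl → oxidation state +2.
After: C2 has 2 bonds to C, 2 bonds to O → oxidation state +2.
Δ = +2 − (+2) = 0, so no net redox change at C2.

0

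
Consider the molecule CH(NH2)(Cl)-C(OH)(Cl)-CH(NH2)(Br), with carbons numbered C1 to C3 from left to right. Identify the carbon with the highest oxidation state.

Tallying each carbon's bonds:
C1: 1C, 1H, 1N, 1Cl → 0 − 1 + 1 + 1 = +1
C2: 2C, 1O, 1Cl → 0 + 1 + 1 = +2
C3: 1C, 1H, 1N, 1Br → 0 − 1 + 1 + 1 = +1
The most oxidised carbon is C2 at +2.

C2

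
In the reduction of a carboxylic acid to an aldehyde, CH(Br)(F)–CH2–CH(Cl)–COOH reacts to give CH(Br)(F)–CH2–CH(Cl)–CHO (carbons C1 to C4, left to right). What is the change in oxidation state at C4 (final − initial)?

Before: C4 has 1 bond to C, 3 bonds to O → oxidation state +3.
After: C4 has 1 bond to C, 1 bond to H, 2 bonds to O → oxidation state +1.
Δ = +1 − (+3) = -2, so this is a reduction at C4.

-2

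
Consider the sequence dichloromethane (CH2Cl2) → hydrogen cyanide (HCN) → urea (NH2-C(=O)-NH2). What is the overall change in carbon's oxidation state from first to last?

+4

Carbon oxidation states along the series — dichloromethane: 0, hydrogen cyanide: +2, urea: +4.
Net change = +4 − (0) = +4.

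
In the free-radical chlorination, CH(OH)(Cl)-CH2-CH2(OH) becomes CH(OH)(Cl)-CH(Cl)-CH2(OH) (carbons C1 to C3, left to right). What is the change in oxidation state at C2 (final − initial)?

+2

Before: C2 has 2 bonds to C, 2 bonds to H → oxidation state -2.
After: C2 has 2 bonds to C, 1 bond to H, 1 bond to Cl → oxidation state 0.
Δ = 0 − (-2) = +2, so this is an oxidation at C2.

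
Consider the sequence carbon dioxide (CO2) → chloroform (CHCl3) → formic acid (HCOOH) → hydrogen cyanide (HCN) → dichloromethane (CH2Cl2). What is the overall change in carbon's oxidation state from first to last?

Carbon oxidation states along the series — carbon dioxide: +4, chloroform: +2, formic acid: +2, hydrogen cyanide: +2, dichloromethane: 0.
Net change = 0 − (+4) = -4.

-4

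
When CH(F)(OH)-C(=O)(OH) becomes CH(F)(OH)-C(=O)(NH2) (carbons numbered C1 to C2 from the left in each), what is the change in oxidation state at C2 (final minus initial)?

0

Before: C2 has 1 bond to C, 3 bonds to O → oxidation state +3.
After: C2 has 1 bond to C, 2 bonds to O, 1 bond to N → oxidation state +3.
Δ = +3 − (+3) = 0, so no net redox change at C2.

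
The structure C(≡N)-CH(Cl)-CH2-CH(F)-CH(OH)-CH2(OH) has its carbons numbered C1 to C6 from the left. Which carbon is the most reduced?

Tallying each carbon's bonds:
C1: 1C, 3N → 0 + 3 = +3
C2: 2C, 1H, 1Cl → 0 − 1 + 1 = 0
C3: 2C, 2H → 0 − 2 = -2
C4: 2C, 1H, 1F → 0 − 1 + 1 = 0
C5: 2C, 1H, 1O → 0 − 1 + 1 = 0
C6: 1C, 2H, 1O → 0 − 2 + 1 = -1
The most reduced carbon is C3 at -2.

C3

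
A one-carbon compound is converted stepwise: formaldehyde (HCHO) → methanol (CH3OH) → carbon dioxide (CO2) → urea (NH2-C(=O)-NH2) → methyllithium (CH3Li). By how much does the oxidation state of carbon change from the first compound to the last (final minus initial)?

Carbon oxidation states along the series — formaldehyde: 0, methanol: -2, carbon dioxide: +4, urea: +4, methyllithium: -4.
Net change = -4 − (0) = -4.

-4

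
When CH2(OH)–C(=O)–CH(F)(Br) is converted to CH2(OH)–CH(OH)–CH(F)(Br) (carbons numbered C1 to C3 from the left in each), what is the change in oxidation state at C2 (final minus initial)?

Before: C2 has 2 bonds to C, 2 bonds to O → oxidation state +2.
After: C2 has 2 bonds to C, 1 bond to H, 1 bond to O → oxidation state 0.
Δ = 0 − (+2) = -2, so this is a reduction at C2.

-2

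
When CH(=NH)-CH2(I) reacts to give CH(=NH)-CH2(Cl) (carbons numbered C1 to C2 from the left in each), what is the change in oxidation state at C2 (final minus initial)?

Before: C2 has 1 bond to C, 2 bonds to H, 1 bond to I → oxidation state -1.
After: C2 has 1 bond to C, 2 bonds to H, 1 bond to Cl → oxidation state -1.
Δ = -1 − (-1) = 0, so no net redox change at C2.

0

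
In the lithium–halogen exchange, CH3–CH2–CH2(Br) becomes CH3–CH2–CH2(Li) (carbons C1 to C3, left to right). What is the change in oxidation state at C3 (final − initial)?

-2

Before: C3 has 1 bond to C, 2 bonds to H, 1 bond to Br → oxidation state -1.
After: C3 has 1 bond to C, 2 bonds to H, 1 bond to Li → oxidation state -3.
Δ = -3 − (-1) = -2, so this is a reduction at C3.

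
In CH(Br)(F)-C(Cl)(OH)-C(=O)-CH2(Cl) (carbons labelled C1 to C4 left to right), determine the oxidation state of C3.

Count +1 for every bond to an atom more electronegative than carbon and −1 for every bond to one less electronegative; C–C bonds are 0.
C3 has one bond to C (0), one bond to C (0), a double bond to O (2×+1 = +2).
Oxidation state = 0 + 0 + 2 = +2.

+2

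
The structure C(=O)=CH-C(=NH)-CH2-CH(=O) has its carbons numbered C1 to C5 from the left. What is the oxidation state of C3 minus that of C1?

C3: 2C, 2N → 0 + 2 = +2
C1: 2C, 2O → 0 + 2 = +2
Difference: +2 − (+2) = 0.

0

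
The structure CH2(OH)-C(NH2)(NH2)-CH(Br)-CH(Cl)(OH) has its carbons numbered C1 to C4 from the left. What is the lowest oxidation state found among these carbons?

Tallying each carbon's bonds:
C1: 1C, 2H, 1O → 0 − 2 + 1 = -1
C2: 2C, 2N → 0 + 2 = +2
C3: 2C, 1H, 1Br → 0 − 1 + 1 = 0
C4: 1C, 1H, 1O, 1Cl → 0 − 1 + 1 + 1 = +1
The lowest value is -1.

-1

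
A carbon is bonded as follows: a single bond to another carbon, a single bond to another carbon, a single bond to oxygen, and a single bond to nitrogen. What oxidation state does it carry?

+2

Bonds to more-electronegative neighbours contribute +1 each, bonds to H or metals contribute −1 each, and C–C bonds contribute 0.
The carbon has one bond to C (0), one bond to C (0), one bond to N (+1), one bond to O (+1).
Oxidation state = 0 + 0 + 1 + 1 = +2.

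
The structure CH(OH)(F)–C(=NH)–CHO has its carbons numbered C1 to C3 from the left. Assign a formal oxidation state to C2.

+2

C2 has one bond to C (0), one bond to C (0), a double bond to N (2×+1 = +2).
Oxidation state = 0 + 0 + 2 = +2.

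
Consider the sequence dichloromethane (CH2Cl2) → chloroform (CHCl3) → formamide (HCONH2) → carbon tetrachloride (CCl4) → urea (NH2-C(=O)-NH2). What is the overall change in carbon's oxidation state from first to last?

+4

Carbon oxidation states along the series — dichloromethane: 0, chloroform: +2, formamide: +2, carbon tetrachloride: +4, urea: +4.
Net change = +4 − (0) = +4.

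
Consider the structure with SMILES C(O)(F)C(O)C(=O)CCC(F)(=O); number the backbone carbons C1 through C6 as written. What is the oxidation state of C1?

Bonds to more-electronegative neighbours contribute +1 each, bonds to H or metals contribute −1 each, and C–C bonds contribute 0.
C1 has one bond to C (0), one bond to O (+1), one bond to F (+1), one bond to H (-1).
Oxidation state = 0 + 1 + 1 − 1 = +1.

+1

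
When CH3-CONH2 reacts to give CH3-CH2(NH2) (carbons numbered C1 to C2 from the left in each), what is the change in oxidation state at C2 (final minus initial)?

-4

Before: C2 has 1 bond to C, 2 bonds to O, 1 bond to N → oxidation state +3.
After: C2 has 1 bond to C, 2 bonds to H, 1 bond to N → oxidation state -1.
Δ = -1 − (+3) = -4, so this is a reduction at C2.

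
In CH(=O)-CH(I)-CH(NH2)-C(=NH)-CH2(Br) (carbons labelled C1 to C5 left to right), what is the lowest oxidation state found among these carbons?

Assign +1 per bond to O/N/halogen, −1 per bond to H or an electropositive element, and 0 per bond to carbon. Tallying each carbon:
C1: 1C, 1H, 2O → 0 − 1 + 2 = +1
C2: 2C, 1H, 1I → 0 − 1 + 1 = 0
C3: 2C, 1H, 1N → 0 − 1 + 1 = 0
C4: 2C, 2N → 0 + 2 = +2
C5: 1C, 2H, 1Br → 0 − 2 + 1 = -1
The lowest value is -1.

-1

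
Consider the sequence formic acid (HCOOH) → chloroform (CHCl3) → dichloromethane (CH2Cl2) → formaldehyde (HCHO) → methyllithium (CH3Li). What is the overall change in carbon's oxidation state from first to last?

-6

Carbon oxidation states along the series — formic acid: +2, chloroform: +2, dichloromethane: 0, formaldehyde: 0, methyllithium: -4.
Net change = -4 − (+2) = -6.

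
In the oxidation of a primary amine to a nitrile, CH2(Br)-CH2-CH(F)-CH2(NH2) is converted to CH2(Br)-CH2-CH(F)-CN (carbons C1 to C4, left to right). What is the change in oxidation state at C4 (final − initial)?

+4

Before: C4 has 1 bond to C, 2 bonds to H, 1 bond to N → oxidation state -1.
After: C4 has 1 bond to C, 3 bonds to N → oxidation state +3.
Δ = +3 − (-1) = +4, so this is an oxidation at C4.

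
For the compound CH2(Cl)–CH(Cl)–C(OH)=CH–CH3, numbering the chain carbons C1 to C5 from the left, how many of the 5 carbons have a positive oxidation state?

Count +1 for every bond to an atom more electronegative than carbon and −1 for every bond to one less electronegative; C–C bonds are 0. Tallying each carbon:
C1: 1C, 2H, 1Cl → 0 − 2 + 1 = -1
C2: 2C, 1H, 1Cl → 0 − 1 + 1 = 0
C3: 3C, 1O → 0 + 1 = +1
C4: 3C, 1H → 0 − 1 = -1
C5: 1C, 3H → 0 − 3 = -3
1 carbon (C3) meets the condition.

1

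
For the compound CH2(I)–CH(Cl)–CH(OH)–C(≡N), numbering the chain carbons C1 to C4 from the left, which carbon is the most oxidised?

C4

Tallying each carbon's bonds:
C1: 1C, 2H, 1I → 0 − 2 + 1 = -1
C2: 2C, 1H, 1Cl → 0 − 1 + 1 = 0
C3: 2C, 1H, 1O → 0 − 1 + 1 = 0
C4: 1C, 3N → 0 + 3 = +3
The most oxidised carbon is C4 at +3.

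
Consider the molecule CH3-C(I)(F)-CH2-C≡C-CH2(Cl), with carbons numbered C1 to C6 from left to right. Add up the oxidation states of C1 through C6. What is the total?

-4

Each bond to a more electronegative atom (O, N, halogen) counts +1, each bond to a less electronegative atom (H, metal, B, Si) counts −1, and each C–C bond counts 0. Tallying each carbon:
C1: 1C, 3H → 0 − 3 = -3
C2: 2C, 1F, 1I → 0 + 1 + 1 = +2
C3: 2C, 2H → 0 − 2 = -2
C4: 4C → 0 = 0
C5: 4C → 0 = 0
C6: 1C, 2H, 1Cl → 0 − 2 + 1 = -1
Sum = -3 + 2 − 2 + 0 + 0 − 1 = -4.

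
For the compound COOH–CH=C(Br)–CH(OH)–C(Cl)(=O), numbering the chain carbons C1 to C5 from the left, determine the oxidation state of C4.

C4 has one bond to C (0), one bond to C (0), one bond to H (-1), one bond to O (+1).
Oxidation state = 0 + 0 − 1 + 1 = 0.

0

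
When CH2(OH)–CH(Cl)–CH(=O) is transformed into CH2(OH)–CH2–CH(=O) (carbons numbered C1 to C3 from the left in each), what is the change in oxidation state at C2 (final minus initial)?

-2

Before: C2 has 2 bonds to C, 1 bond to H, 1 bond to Cl → oxidation state 0.
After: C2 has 2 bonds to C, 2 bonds to H → oxidation state -2.
Δ = -2 − (0) = -2, so this is a reduction at C2.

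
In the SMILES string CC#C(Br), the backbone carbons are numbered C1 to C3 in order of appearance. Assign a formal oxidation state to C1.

Count +1 for every bond to an atom more electronegative than carbon and −1 for every bond to one less electronegative; C–C bonds are 0.
C1 has one bond to C (0), one bond to H (-1), one bond to H (-1), one bond to H (-1).
Oxidation state = 0 − 1 − 1 − 1 = -3.

-3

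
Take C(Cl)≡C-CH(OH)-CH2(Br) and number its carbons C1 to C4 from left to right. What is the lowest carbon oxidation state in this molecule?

Bonds to more-electronegative neighbours contribute +1 each, bonds to H or metals contribute −1 each, and C–C bonds contribute 0. Tallying each carbon:
C1: 3C, 1Cl → 0 + 1 = +1
C2: 4C → 0 = 0
C3: 2C, 1H, 1O → 0 − 1 + 1 = 0
C4: 1C, 2H, 1Br → 0 − 2 + 1 = -1
The lowest value is -1.

-1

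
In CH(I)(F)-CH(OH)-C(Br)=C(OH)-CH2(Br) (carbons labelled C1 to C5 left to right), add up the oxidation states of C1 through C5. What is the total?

Tallying each carbon's bonds:
C1: 1C, 1H, 1F, 1I → 0 − 1 + 1 + 1 = +1
C2: 2C, 1H, 1O → 0 − 1 + 1 = 0
C3: 3C, 1Br → 0 + 1 = +1
C4: 3C, 1O → 0 + 1 = +1
C5: 1C, 2H, 1Br → 0 − 2 + 1 = -1
Sum = +1 + 0 + 1 + 1 − 1 = +2.

+2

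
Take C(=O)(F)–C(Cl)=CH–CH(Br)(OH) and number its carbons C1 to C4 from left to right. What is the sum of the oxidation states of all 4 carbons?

+4

Bonds to more-electronegative neighbours contribute +1 each, bonds to H or metals contribute −1 each, and C–C bonds contribute 0. Tallying each carbon:
C1: 1C, 2O, 1F → 0 + 2 + 1 = +3
C2: 3C, 1Cl → 0 + 1 = +1
C3: 3C, 1H → 0 − 1 = -1
C4: 1C, 1H, 1O, 1Br → 0 − 1 + 1 + 1 = +1
Sum = +3 + 1 − 1 + 1 = +4.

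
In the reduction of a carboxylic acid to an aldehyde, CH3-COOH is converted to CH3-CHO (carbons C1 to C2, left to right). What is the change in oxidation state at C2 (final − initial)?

Before: C2 has 1 bond to C, 3 bonds to O → oxidation state +3.
After: C2 has 1 bond to C, 1 bond to H, 2 bonds to O → oxidation state +1.
Δ = +1 − (+3) = -2, so this is a reduction at C2.

-2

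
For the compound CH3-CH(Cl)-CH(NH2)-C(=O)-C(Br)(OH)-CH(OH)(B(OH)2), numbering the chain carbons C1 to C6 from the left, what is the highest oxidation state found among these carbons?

+2

Tallying each carbon's bonds:
C1: 1C, 3H → 0 − 3 = -3
C2: 2C, 1H, 1Cl → 0 − 1 + 1 = 0
C3: 2C, 1H, 1N → 0 − 1 + 1 = 0
C4: 2C, 2O → 0 + 2 = +2
C5: 2C, 1O, 1Br → 0 + 1 + 1 = +2
C6: 1C, 1H, 1O, 1B → 0 − 1 + 1 − 1 = -1
The highest value is +2.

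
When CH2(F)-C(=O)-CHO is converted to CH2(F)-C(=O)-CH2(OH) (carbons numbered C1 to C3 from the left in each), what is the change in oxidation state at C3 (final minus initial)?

-2

Before: C3 has 1 bond to C, 1 bond to H, 2 bonds to O → oxidation state +1.
After: C3 has 1 bond to C, 2 bonds to H, 1 bond to O → oxidation state -1.
Δ = -1 − (+1) = -2, so this is a reduction at C3.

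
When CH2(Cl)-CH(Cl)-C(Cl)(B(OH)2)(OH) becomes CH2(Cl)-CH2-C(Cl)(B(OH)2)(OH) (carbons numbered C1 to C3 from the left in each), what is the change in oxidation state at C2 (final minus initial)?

Before: C2 has 2 bonds to C, 1 bond to H, 1 bond to Cl → oxidation state 0.
After: C2 has 2 bonds to C, 2 bonds to H → oxidation state -2.
Δ = -2 − (0) = -2, so this is a reduction at C2.

-2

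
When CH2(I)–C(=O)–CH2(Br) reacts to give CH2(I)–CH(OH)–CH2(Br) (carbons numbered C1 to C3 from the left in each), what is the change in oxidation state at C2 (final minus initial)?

Before: C2 has 2 bonds to C, 2 bonds to O → oxidation state +2.
After: C2 has 2 bonds to C, 1 bond to H, 1 bond to O → oxidation state 0.
Δ = 0 − (+2) = -2, so this is a reduction at C2.

-2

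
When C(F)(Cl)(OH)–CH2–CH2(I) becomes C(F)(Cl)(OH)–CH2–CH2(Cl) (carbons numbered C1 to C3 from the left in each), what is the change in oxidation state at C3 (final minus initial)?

0

Before: C3 has 1 bond to C, 2 bonds to H, 1 bond to I → oxidation state -1.
After: C3 has 1 bond to C, 2 bonds to H, 1 bond to Cl → oxidation state -1.
Δ = -1 − (-1) = 0, so no net redox change at C3.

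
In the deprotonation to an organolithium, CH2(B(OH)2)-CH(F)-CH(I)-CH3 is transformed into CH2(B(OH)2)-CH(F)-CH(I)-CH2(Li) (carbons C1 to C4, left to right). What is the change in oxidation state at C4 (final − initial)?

Before: C4 has 1 bond to C, 3 bonds to H → oxidation state -3.
After: C4 has 1 bond to C, 2 bonds to H, 1 bond to Li → oxidation state -3.
Δ = -3 − (-3) = 0, so no net redox change at C4.

0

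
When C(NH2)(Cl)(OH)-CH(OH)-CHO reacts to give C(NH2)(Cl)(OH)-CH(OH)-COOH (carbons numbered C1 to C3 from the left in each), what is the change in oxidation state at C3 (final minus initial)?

+2

Before: C3 has 1 bond to C, 1 bond to H, 2 bonds to O → oxidation state +1.
After: C3 has 1 bond to C, 3 bonds to O → oxidation state +3.
Δ = +3 − (+1) = +2, so this is an oxidation at C3.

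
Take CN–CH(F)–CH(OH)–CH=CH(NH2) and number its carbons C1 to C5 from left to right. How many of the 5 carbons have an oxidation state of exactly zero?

3

Tallying each carbon's bonds:
C1: 1C, 3N → 0 + 3 = +3
C2: 2C, 1H, 1F → 0 − 1 + 1 = 0
C3: 2C, 1H, 1O → 0 − 1 + 1 = 0
C4: 3C, 1H → 0 − 1 = -1
C5: 2C, 1H, 1N → 0 − 1 + 1 = 0
3 carbons (C2, C3, C5) meet the condition.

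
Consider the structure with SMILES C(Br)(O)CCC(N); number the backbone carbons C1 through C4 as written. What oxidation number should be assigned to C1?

+1

C1 has one bond to C (0), one bond to H (-1), one bond to Br (+1), one bond to O (+1).
Oxidation state = 0 − 1 + 1 + 1 = +1.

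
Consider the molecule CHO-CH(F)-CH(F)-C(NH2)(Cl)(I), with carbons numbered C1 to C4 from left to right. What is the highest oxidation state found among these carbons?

+3

Each bond to a more electronegative atom (O, N, halogen) counts +1, each bond to a less electronegative atom (H, metal, B, Si) counts −1, and each C–C bond counts 0. Tallying each carbon:
C1: 1C, 1H, 2O → 0 − 1 + 2 = +1
C2: 2C, 1H, 1F → 0 − 1 + 1 = 0
C3: 2C, 1H, 1F → 0 − 1 + 1 = 0
C4: 1C, 1N, 1Cl, 1I → 0 + 1 + 1 + 1 = +3
The highest value is +3.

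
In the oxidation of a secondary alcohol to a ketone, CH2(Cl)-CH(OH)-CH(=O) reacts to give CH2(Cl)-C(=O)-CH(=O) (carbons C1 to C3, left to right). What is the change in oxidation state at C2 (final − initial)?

Before: C2 has 2 bonds to C, 1 bond to H, 1 bond to O → oxidation state 0.
After: C2 has 2 bonds to C, 2 bonds to O → oxidation state +2.
Δ = +2 − (0) = +2, so this is an oxidation at C2.

+2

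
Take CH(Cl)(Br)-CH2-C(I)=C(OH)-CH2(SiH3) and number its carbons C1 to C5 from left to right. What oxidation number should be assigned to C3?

+1

C3 has one bond to C (0), a double bond to C (2×0 = 0), one bond to I (+1).
Oxidation state = 0 + 0 + 1 = +1.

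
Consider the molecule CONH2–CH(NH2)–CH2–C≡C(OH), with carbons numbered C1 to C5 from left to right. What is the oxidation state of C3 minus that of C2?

-2

C3: 2C, 2H → 0 − 2 = -2
C2: 2C, 1H, 1N → 0 − 1 + 1 = 0
Difference: -2 − (0) = -2.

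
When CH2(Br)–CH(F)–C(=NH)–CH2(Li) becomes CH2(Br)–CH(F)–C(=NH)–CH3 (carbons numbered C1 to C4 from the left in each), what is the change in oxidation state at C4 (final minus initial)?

Before: C4 has 1 bond to C, 2 bonds to H, 1 bond to Li → oxidation state -3.
After: C4 has 1 bond to C, 3 bonds to H → oxidation state -3.
Δ = -3 − (-3) = 0, so no net redox change at C4.

0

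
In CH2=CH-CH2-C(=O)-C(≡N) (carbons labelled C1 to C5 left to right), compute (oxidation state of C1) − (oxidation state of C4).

C1: 2C, 2H → 0 − 2 = -2
C4: 2C, 2O → 0 + 2 = +2
Difference: -2 − (+2) = -4.

-4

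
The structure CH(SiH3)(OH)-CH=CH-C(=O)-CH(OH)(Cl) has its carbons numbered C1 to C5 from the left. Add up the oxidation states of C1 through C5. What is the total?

Tallying each carbon's bonds:
C1: 1C, 1H, 1O, 1Si → 0 − 1 + 1 − 1 = -1
C2: 3C, 1H → 0 − 1 = -1
C3: 3C, 1H → 0 − 1 = -1
C4: 2C, 2O → 0 + 2 = +2
C5: 1C, 1H, 1O, 1Cl → 0 − 1 + 1 + 1 = +1
Sum = -1 − 1 − 1 + 2 + 1 = 0.

0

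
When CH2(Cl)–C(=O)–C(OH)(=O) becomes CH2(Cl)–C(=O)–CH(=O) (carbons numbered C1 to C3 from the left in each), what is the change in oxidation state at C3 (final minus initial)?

Before: C3 has 1 bond to C, 3 bonds to O → oxidation state +3.
After: C3 has 1 bond to C, 1 bond to H, 2 bonds to O → oxidation state +1.
Δ = +1 − (+3) = -2, so this is a reduction at C3.

-2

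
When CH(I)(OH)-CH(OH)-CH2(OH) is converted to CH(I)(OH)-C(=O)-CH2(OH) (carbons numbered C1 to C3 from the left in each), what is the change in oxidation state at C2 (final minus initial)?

+2

Before: C2 has 2 bonds to C, 1 bond to H, 1 bond to O → oxidation state 0.
After: C2 has 2 bonds to C, 2 bonds to O → oxidation state +2.
Δ = +2 − (0) = +2, so this is an oxidation at C2.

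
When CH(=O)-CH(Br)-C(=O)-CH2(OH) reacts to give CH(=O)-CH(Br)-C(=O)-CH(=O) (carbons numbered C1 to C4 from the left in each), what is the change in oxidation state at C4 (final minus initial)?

+2

Before: C4 has 1 bond to C, 2 bonds to H, 1 bond to O → oxidation state -1.
After: C4 has 1 bond to C, 1 bond to H, 2 bonds to O → oxidation state +1.
Δ = +1 − (-1) = +2, so this is an oxidation at C4.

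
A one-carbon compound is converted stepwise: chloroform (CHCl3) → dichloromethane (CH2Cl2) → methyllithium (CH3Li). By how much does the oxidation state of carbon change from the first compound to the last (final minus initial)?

Carbon oxidation states along the series — chloroform: +2, dichloromethane: 0, methyllithium: -4.
Net change = -4 − (+2) = -6.

-6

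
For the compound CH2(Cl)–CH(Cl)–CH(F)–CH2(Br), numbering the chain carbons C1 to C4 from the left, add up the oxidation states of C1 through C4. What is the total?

-2

Tallying each carbon's bonds:
C1: 1C, 2H, 1Cl → 0 − 2 + 1 = -1
C2: 2C, 1H, 1Cl → 0 − 1 + 1 = 0
C3: 2C, 1H, 1F → 0 − 1 + 1 = 0
C4: 1C, 2H, 1Br → 0 − 2 + 1 = -1
Sum = -1 + 0 + 0 − 1 = -2.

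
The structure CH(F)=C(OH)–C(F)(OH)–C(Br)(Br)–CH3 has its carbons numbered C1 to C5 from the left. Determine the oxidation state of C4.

C4 has one bond to C (0), one bond to C (0), one bond to Br (+1), one bond to Br (+1).
Oxidation state = 0 + 0 + 1 + 1 = +2.

+2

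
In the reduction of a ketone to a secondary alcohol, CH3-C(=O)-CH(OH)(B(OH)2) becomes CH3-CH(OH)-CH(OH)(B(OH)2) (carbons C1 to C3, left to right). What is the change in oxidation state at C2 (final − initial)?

-2

Before: C2 has 2 bonds to C, 2 bonds to O → oxidation state +2.
After: C2 has 2 bonds to C, 1 bond to H, 1 bond to O → oxidation state 0.
Δ = 0 − (+2) = -2, so this is a reduction at C2.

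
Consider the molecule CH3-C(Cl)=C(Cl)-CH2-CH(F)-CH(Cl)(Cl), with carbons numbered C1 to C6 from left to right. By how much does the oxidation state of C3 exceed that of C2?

0

C3: 3C, 1Cl → 0 + 1 = +1
C2: 3C, 1Cl → 0 + 1 = +1
Difference: +1 − (+1) = 0.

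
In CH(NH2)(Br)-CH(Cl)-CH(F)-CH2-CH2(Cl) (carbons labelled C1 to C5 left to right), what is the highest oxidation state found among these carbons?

+1

Assign +1 per bond to O/N/halogen, −1 per bond to H or an electropositive element, and 0 per bond to carbon. Tallying each carbon:
C1: 1C, 1H, 1N, 1Br → 0 − 1 + 1 + 1 = +1
C2: 2C, 1H, 1Cl → 0 − 1 + 1 = 0
C3: 2C, 1H, 1F → 0 − 1 + 1 = 0
C4: 2C, 2H → 0 − 2 = -2
C5: 1C, 2H, 1Cl → 0 − 2 + 1 = -1
The highest value is +1.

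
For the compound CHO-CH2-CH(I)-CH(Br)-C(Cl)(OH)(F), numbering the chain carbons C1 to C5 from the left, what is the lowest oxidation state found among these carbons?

Tallying each carbon's bonds:
C1: 1C, 1H, 2O → 0 − 1 + 2 = +1
C2: 2C, 2H → 0 − 2 = -2
C3: 2C, 1H, 1I → 0 − 1 + 1 = 0
C4: 2C, 1H, 1Br → 0 − 1 + 1 = 0
C5: 1C, 1O, 1F, 1Cl → 0 + 1 + 1 + 1 = +3
The lowest value is -2.

-2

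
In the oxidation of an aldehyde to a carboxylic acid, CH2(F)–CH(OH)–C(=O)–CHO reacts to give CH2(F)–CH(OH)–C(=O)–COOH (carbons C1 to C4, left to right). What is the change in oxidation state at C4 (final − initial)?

Before: C4 has 1 bond to C, 1 bond to H, 2 bonds to O → oxidation state +1.
After: C4 has 1 bond to C, 3 bonds to O → oxidation state +3.
Δ = +3 − (+1) = +2, so this is an oxidation at C4.

+2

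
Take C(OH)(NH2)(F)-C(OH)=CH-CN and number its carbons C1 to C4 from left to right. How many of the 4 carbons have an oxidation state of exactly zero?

Bonds to more-electronegative neighbours contribute +1 each, bonds to H or metals contribute −1 each, and C–C bonds contribute 0. Tallying each carbon:
C1: 1C, 1O, 1N, 1F → 0 + 1 + 1 + 1 = +3
C2: 3C, 1O → 0 + 1 = +1
C3: 3C, 1H → 0 − 1 = -1
C4: 1C, 3N → 0 + 3 = +3
0 carbons meet the condition.

0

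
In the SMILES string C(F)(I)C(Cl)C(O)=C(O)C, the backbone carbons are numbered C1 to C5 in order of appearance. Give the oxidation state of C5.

-3

Count +1 for every bond to an atom more electronegative than carbon and −1 for every bond to one less electronegative; C–C bonds are 0.
C5 has one bond to C (0), one bond to H (-1), one bond to H (-1), one bond to H (-1).
Oxidation state = 0 − 1 − 1 − 1 = -3.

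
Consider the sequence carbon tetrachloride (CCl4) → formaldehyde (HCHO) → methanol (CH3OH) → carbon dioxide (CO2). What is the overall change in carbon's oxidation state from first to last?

Carbon oxidation states along the series — carbon tetrachloride: +4, formaldehyde: 0, methanol: -2, carbon dioxide: +4.
Net change = +4 − (+4) = 0.

0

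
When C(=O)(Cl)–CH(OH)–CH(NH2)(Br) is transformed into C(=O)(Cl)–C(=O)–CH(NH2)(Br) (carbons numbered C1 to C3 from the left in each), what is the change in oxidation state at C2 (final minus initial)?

+2

Before: C2 has 2 bonds to C, 1 bond to H, 1 bond to O → oxidation state 0.
After: C2 has 2 bonds to C, 2 bonds to O → oxidation state +2.
Δ = +2 − (0) = +2, so this is an oxidation at C2.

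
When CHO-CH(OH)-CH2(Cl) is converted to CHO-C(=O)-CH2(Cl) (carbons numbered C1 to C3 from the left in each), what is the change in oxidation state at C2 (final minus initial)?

Before: C2 has 2 bonds to C, 1 bond to H, 1 bond to O → oxidation state 0.
After: C2 has 2 bonds to C, 2 bonds to O → oxidation state +2.
Δ = +2 − (0) = +2, so this is an oxidation at C2.

+2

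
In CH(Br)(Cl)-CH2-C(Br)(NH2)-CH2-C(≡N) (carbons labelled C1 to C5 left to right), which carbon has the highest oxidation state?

Each bond to a more electronegative atom (O, N, halogen) counts +1, each bond to a less electronegative atom (H, metal, B, Si) counts −1, and each C–C bond counts 0. Tallying each carbon:
C1: 1C, 1H, 1Cl, 1Br → 0 − 1 + 1 + 1 = +1
C2: 2C, 2H → 0 − 2 = -2
C3: 2C, 1N, 1Br → 0 + 1 + 1 = +2
C4: 2C, 2H → 0 − 2 = -2
C5: 1C, 3N → 0 + 3 = +3
The most oxidised carbon is C5 at +3.

C5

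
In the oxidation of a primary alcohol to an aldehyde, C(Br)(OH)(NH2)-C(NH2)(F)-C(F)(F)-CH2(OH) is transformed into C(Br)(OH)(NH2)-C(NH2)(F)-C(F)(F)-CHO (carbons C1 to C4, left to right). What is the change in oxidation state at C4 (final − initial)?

+2

Before: C4 has 1 bond to C, 2 bonds to H, 1 bond to O → oxidation state -1.
After: C4 has 1 bond to C, 1 bond to H, 2 bonds to O → oxidation state +1.
Δ = +1 − (-1) = +2, so this is an oxidation at C4.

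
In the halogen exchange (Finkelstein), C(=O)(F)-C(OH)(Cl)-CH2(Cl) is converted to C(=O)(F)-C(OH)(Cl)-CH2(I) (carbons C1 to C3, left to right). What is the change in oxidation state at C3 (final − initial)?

0

Before: C3 has 1 bond to C, 2 bonds to H, 1 bond to Cl → oxidation state -1.
After: C3 has 1 bond to C, 2 bonds to H, 1 bond to I → oxidation state -1.
Δ = -1 − (-1) = 0, so no net redox change at C3.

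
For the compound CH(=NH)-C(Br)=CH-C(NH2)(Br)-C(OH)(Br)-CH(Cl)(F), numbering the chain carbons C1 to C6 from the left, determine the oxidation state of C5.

Assign +1 per bond to O/N/halogen, −1 per bond to H or an electropositive element, and 0 per bond to carbon.
C5 has one bond to C (0), one bond to C (0), one bond to O (+1), one bond to Br (+1).
Oxidation state = 0 + 0 + 1 + 1 = +2.

+2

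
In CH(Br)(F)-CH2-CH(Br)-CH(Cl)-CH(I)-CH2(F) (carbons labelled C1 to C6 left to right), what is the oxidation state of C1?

Each bond to a more electronegative atom (O, N, halogen) counts +1, each bond to a less electronegative atom (H, metal, B, Si) counts −1, and each C–C bond counts 0.
C1 has one bond to C (0), one bond to H (-1), one bond to Br (+1), one bond to F (+1).
Oxidation state = 0 − 1 + 1 + 1 = +1.

+1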